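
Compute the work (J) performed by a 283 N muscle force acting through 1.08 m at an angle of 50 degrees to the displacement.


W = F * d * cos(theta)
theta = 50 deg = 0.8727 rad
cos(theta) = 0.6428
W = 283 * 1.08 * 0.6428
W = 196.4616


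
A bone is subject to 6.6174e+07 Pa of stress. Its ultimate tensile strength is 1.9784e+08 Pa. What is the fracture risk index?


FRI = applied / ultimate
FRI = 6.6174e+07 / 1.9784e+08
FRI = 0.3345


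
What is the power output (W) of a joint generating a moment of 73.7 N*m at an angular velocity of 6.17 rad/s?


P = M * omega
P = 73.7 * 6.17
P = 454.7290


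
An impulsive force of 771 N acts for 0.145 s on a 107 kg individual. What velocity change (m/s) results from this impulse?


J = F * dt = 771 * 0.145 = 111.7950 N*s
delta_v = J / m
delta_v = 111.7950 / 107
delta_v = 1.0448


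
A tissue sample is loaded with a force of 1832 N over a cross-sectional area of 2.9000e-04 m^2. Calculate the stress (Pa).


stress = F / A
stress = 1832 / 2.9000e-04
stress = 6.3172e+06


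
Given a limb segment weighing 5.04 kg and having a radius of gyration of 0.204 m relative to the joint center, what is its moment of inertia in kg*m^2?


I = m * k^2
I = 5.04 * 0.204^2
k^2 = 0.0416
I = 0.2097


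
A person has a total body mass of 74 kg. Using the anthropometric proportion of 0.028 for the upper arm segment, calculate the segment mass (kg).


m_segment = body_mass * fraction
m_segment = 74 * 0.028
m_segment = 2.0720


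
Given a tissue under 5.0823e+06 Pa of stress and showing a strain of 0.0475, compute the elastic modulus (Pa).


E = stress / strain
E = 5.0823e+06 / 0.0475
E = 1.0700e+08


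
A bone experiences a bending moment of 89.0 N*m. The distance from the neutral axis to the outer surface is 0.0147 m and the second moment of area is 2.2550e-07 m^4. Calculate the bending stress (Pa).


sigma = M * c / I
sigma = 89.0 * 0.0147 / 2.2550e-07
M * c = 1.3083
sigma = 5.8018e+06


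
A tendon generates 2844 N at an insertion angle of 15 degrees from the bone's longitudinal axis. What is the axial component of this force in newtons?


F_eff = F_tendon * cos(theta)
theta = 15 deg = 0.2618 rad
cos(theta) = 0.9659
F_eff = 2844 * 0.9659
F_eff = 2747.0930


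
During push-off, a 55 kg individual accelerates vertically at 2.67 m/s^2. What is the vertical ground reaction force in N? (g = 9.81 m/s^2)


GRF = m * (g + a)
GRF = 55 * (9.81 + 2.67)
GRF = 55 * 12.4800
GRF = 686.4000


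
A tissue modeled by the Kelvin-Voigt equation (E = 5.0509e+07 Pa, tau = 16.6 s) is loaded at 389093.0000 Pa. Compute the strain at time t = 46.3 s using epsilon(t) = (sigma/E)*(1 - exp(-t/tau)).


epsilon(t) = (sigma/E) * (1 - exp(-t/tau))
sigma/E = 389093.0000 / 5.0509e+07 = 0.0077
exp(-t/tau) = exp(-46.3 / 16.6) = 0.0615
epsilon = 0.0077 * (1 - 0.0615)
epsilon = 0.0072


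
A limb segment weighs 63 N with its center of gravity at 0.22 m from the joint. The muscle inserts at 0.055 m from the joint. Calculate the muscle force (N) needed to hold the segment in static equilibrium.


F_muscle = W * d_load / d_muscle
F_muscle = 63 * 0.22 / 0.055
Numerator = 13.8600
F_muscle = 252.0000


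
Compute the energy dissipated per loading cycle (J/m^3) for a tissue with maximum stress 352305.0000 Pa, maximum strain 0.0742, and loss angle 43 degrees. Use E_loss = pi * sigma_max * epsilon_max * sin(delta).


E_loss = pi * sigma_max * epsilon_max * sin(delta)
delta = 43 deg = 0.7505 rad
sin(delta) = 0.6820
E_loss = pi * 352305.0000 * 0.0742 * 0.6820
E_loss = 56008.7545


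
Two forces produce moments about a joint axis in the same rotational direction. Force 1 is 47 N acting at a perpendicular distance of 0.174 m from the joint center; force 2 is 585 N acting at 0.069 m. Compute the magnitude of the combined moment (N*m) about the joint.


M = F1 * d1 + F2 * d2
M = 47 * 0.174 + 585 * 0.069
M = 8.1780 + 40.3650
M = 48.5430


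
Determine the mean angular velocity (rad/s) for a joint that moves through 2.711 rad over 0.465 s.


omega = delta_theta / delta_t
omega = 2.711 / 0.465
omega = 5.8301


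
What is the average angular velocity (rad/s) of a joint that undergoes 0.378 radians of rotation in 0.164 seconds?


omega = delta_theta / delta_t
omega = 0.378 / 0.164
omega = 2.3049


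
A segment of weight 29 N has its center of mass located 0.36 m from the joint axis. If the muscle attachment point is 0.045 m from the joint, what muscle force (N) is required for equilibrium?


F_muscle = W * d_load / d_muscle
F_muscle = 29 * 0.36 / 0.045
Numerator = 10.4400
F_muscle = 232.0000


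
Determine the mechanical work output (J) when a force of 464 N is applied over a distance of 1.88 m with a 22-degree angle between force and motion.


W = F * d * cos(theta)
theta = 22 deg = 0.3840 rad
cos(theta) = 0.9272
W = 464 * 1.88 * 0.9272
W = 808.8010


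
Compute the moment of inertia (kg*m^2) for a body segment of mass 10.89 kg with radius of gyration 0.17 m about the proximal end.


I = m * k^2
I = 10.89 * 0.17^2
k^2 = 0.0289
I = 0.3147


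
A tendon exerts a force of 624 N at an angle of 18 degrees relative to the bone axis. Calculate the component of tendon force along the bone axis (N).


F_eff = F_tendon * cos(theta)
theta = 18 deg = 0.3142 rad
cos(theta) = 0.9511
F_eff = 624 * 0.9511
F_eff = 593.4593


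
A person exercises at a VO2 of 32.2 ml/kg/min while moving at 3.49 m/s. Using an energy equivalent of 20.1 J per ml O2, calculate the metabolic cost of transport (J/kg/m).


Power per kg = VO2 * 20.1 / 60
Power per kg = 32.2 * 20.1 / 60 = 10.7870 W/kg
Cost = power_per_kg / speed
Cost = 10.7870 / 3.49
Cost = 3.0908


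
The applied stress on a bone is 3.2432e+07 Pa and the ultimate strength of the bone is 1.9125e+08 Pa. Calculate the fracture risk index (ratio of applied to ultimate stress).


FRI = applied / ultimate
FRI = 3.2432e+07 / 1.9125e+08
FRI = 0.1696


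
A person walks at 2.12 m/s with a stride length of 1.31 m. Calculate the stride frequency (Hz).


f = v / stride_length
f = 2.12 / 1.31
f = 1.6183


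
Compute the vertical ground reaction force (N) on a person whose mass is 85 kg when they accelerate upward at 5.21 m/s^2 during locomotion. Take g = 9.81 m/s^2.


GRF = m * (g + a)
GRF = 85 * (9.81 + 5.21)
GRF = 85 * 15.0200
GRF = 1276.7000


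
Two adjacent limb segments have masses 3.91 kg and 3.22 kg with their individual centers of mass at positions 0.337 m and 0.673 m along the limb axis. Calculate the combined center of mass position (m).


COM = (m1*x1 + m2*x2) / (m1 + m2)
COM = (3.91*0.337 + 3.22*0.673) / (3.91 + 3.22)
Numerator = 3.4847
Denominator = 7.1300
COM = 0.4887


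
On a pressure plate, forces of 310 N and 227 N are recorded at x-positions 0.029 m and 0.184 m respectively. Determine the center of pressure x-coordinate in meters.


COP_x = (F1*x1 + F2*x2) / (F1 + F2)
COP_x = (310*0.029 + 227*0.184) / (310 + 227)
Numerator = 50.7580
Denominator = 537
COP_x = 0.0945


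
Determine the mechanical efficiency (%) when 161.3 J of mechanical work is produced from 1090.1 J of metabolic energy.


eta = (W_mech / E_meta) * 100
eta = (161.3 / 1090.1) * 100
ratio = 0.1480
eta = 14.7968


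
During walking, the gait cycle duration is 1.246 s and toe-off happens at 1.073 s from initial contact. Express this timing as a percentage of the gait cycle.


pct = (event_time / cycle_time) * 100
pct = (1.073 / 1.246) * 100
ratio = 0.8612
pct = 86.1156


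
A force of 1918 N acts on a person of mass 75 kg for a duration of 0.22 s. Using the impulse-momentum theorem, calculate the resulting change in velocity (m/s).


J = F * dt = 1918 * 0.22 = 421.9600 N*s
delta_v = J / m
delta_v = 421.9600 / 75
delta_v = 5.6261


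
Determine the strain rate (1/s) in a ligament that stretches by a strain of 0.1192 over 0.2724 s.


strain_rate = delta_strain / delta_t
strain_rate = 0.1192 / 0.2724
strain_rate = 0.4376


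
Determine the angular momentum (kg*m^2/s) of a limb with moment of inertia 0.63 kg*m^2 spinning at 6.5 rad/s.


L = I * omega
L = 0.63 * 6.5
L = 4.0950


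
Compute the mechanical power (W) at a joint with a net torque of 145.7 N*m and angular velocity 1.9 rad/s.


P = M * omega
P = 145.7 * 1.9
P = 276.8300


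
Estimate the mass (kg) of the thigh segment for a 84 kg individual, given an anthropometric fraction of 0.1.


m_segment = body_mass * fraction
m_segment = 84 * 0.1
m_segment = 8.4000


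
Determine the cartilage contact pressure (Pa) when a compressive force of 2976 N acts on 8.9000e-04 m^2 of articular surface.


P = F / A
P = 2976 / 8.9000e-04
P = 3.3438e+06


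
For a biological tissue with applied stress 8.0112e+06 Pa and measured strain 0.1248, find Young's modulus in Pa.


E = stress / strain
E = 8.0112e+06 / 0.1248
E = 6.4192e+07


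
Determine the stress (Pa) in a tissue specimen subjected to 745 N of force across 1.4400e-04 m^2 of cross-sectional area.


stress = F / A
stress = 745 / 1.4400e-04
stress = 5.1736e+06


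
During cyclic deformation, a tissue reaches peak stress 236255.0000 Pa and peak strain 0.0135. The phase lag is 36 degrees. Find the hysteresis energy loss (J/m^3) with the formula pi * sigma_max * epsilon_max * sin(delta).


E_loss = pi * sigma_max * epsilon_max * sin(delta)
delta = 36 deg = 0.6283 rad
sin(delta) = 0.5878
E_loss = pi * 236255.0000 * 0.0135 * 0.5878
E_loss = 5889.5666


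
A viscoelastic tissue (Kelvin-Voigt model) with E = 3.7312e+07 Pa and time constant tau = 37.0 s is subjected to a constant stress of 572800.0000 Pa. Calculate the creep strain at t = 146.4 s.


epsilon(t) = (sigma/E) * (1 - exp(-t/tau))
sigma/E = 572800.0000 / 3.7312e+07 = 0.0154
exp(-t/tau) = exp(-146.4 / 37.0) = 0.0191
epsilon = 0.0154 * (1 - 0.0191)
epsilon = 0.0151


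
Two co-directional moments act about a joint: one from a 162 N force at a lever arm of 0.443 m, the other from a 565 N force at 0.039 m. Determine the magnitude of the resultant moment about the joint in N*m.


M = F1 * d1 + F2 * d2
M = 162 * 0.443 + 565 * 0.039
M = 71.7660 + 22.0350
M = 93.8010


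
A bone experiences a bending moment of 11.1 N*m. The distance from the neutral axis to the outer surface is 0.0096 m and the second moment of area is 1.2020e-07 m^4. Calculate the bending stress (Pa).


sigma = M * c / I
sigma = 11.1 * 0.0096 / 1.2020e-07
M * c = 0.1066
sigma = 886522.4626


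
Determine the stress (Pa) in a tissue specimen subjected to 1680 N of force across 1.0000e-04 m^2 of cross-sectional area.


stress = F / A
stress = 1680 / 1.0000e-04
stress = 1.6800e+07


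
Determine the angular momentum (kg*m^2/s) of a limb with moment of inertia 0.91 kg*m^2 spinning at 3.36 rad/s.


L = I * omega
L = 0.91 * 3.36
L = 3.0576


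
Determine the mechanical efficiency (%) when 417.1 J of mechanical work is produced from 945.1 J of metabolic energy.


eta = (W_mech / E_meta) * 100
eta = (417.1 / 945.1) * 100
ratio = 0.4413
eta = 44.1329


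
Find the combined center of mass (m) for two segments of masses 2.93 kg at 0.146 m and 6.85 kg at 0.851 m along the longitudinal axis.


COM = (m1*x1 + m2*x2) / (m1 + m2)
COM = (2.93*0.146 + 6.85*0.851) / (2.93 + 6.85)
Numerator = 6.2571
Denominator = 9.7800
COM = 0.6398


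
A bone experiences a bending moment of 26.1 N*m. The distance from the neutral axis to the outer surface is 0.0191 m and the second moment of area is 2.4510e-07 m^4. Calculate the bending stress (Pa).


sigma = M * c / I
sigma = 26.1 * 0.0191 / 2.4510e-07
M * c = 0.4985
sigma = 2.0339e+06


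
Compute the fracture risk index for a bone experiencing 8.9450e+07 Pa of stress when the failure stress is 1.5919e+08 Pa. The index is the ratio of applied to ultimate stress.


FRI = applied / ultimate
FRI = 8.9450e+07 / 1.5919e+08
FRI = 0.5619


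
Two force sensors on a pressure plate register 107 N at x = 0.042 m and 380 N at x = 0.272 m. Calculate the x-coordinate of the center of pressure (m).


COP_x = (F1*x1 + F2*x2) / (F1 + F2)
COP_x = (107*0.042 + 380*0.272) / (107 + 380)
Numerator = 107.8540
Denominator = 487
COP_x = 0.2215


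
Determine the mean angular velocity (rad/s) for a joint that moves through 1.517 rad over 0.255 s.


omega = delta_theta / delta_t
omega = 1.517 / 0.255
omega = 5.9490


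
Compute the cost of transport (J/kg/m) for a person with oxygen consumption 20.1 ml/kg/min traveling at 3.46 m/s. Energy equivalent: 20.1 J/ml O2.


Power per kg = VO2 * 20.1 / 60
Power per kg = 20.1 * 20.1 / 60 = 6.7335 W/kg
Cost = power_per_kg / speed
Cost = 6.7335 / 3.46
Cost = 1.9461


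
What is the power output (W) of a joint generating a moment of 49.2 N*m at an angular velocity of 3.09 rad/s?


P = M * omega
P = 49.2 * 3.09
P = 152.0280


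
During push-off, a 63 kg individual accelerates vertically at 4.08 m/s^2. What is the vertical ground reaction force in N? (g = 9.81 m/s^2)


GRF = m * (g + a)
GRF = 63 * (9.81 + 4.08)
GRF = 63 * 13.8900
GRF = 875.0700


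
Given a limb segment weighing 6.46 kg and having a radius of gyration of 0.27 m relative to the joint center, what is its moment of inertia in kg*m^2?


I = m * k^2
I = 6.46 * 0.27^2
k^2 = 0.0729
I = 0.4709


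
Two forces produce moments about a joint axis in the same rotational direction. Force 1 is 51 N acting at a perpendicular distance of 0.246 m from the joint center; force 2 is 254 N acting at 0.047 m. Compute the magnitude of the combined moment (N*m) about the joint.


M = F1 * d1 + F2 * d2
M = 51 * 0.246 + 254 * 0.047
M = 12.5460 + 11.9380
M = 24.4840


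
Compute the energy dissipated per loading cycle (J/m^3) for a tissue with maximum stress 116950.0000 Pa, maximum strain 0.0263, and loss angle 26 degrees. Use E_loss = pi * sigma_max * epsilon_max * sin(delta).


E_loss = pi * sigma_max * epsilon_max * sin(delta)
delta = 26 deg = 0.4538 rad
sin(delta) = 0.4384
E_loss = pi * 116950.0000 * 0.0263 * 0.4384
E_loss = 4235.9206


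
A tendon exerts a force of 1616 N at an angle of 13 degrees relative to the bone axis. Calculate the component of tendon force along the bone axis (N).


F_eff = F_tendon * cos(theta)
theta = 13 deg = 0.2269 rad
cos(theta) = 0.9744
F_eff = 1616 * 0.9744
F_eff = 1574.5820


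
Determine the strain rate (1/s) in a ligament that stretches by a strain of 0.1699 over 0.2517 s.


strain_rate = delta_strain / delta_t
strain_rate = 0.1699 / 0.2517
strain_rate = 0.6750


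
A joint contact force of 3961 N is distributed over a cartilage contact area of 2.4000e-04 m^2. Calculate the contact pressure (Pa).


P = F / A
P = 3961 / 2.4000e-04
P = 1.6504e+07


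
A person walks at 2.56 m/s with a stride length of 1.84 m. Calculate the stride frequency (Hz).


f = v / stride_length
f = 2.56 / 1.84
f = 1.3913


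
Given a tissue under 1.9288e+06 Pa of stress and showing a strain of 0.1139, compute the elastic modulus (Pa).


E = stress / strain
E = 1.9288e+06 / 0.1139
E = 1.6934e+07


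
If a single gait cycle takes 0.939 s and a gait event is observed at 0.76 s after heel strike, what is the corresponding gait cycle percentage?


pct = (event_time / cycle_time) * 100
pct = (0.76 / 0.939) * 100
ratio = 0.8094
pct = 80.9372


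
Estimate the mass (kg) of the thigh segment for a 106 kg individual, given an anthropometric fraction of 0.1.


m_segment = body_mass * fraction
m_segment = 106 * 0.1
m_segment = 10.6000


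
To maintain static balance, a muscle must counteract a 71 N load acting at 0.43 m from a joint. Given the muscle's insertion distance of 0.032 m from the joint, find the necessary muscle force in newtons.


F_muscle = W * d_load / d_muscle
F_muscle = 71 * 0.43 / 0.032
Numerator = 30.5300
F_muscle = 954.0625


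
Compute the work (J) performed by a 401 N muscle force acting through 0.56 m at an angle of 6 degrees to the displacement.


W = F * d * cos(theta)
theta = 6 deg = 0.1047 rad
cos(theta) = 0.9945
W = 401 * 0.56 * 0.9945
W = 223.3298


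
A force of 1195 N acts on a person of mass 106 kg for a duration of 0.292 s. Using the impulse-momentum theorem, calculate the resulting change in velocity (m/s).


J = F * dt = 1195 * 0.292 = 348.9400 N*s
delta_v = J / m
delta_v = 348.9400 / 106
delta_v = 3.2919


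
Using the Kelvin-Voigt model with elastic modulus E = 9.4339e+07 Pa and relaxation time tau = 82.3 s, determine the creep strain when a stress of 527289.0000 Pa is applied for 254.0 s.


epsilon(t) = (sigma/E) * (1 - exp(-t/tau))
sigma/E = 527289.0000 / 9.4339e+07 = 0.0056
exp(-t/tau) = exp(-254.0 / 82.3) = 0.0457
epsilon = 0.0056 * (1 - 0.0457)
epsilon = 0.0053


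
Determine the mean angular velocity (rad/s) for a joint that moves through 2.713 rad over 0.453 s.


omega = delta_theta / delta_t
omega = 2.713 / 0.453
omega = 5.9890


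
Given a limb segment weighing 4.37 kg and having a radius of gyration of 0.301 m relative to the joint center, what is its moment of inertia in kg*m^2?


I = m * k^2
I = 4.37 * 0.301^2
k^2 = 0.0906
I = 0.3959


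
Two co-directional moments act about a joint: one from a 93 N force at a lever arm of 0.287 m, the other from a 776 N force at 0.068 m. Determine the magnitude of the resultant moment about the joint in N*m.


M = F1 * d1 + F2 * d2
M = 93 * 0.287 + 776 * 0.068
M = 26.6910 + 52.7680
M = 79.4590


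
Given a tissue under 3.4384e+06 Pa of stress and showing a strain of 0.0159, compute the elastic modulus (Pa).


E = stress / strain
E = 3.4384e+06 / 0.0159
E = 2.1625e+08


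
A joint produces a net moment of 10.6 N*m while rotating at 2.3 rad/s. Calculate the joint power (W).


P = M * omega
P = 10.6 * 2.3
P = 24.3800


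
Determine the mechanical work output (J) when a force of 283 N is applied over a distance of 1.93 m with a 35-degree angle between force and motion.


W = F * d * cos(theta)
theta = 35 deg = 0.6109 rad
cos(theta) = 0.8192
W = 283 * 1.93 * 0.8192
W = 447.4127


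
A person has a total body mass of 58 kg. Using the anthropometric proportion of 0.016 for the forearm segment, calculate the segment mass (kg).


m_segment = body_mass * fraction
m_segment = 58 * 0.016
m_segment = 0.9280


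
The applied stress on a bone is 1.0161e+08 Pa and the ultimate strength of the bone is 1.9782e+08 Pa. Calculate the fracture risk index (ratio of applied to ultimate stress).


FRI = applied / ultimate
FRI = 1.0161e+08 / 1.9782e+08
FRI = 0.5136


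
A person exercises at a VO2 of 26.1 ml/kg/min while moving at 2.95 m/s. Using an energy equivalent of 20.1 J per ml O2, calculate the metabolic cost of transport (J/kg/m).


Power per kg = VO2 * 20.1 / 60
Power per kg = 26.1 * 20.1 / 60 = 8.7435 W/kg
Cost = power_per_kg / speed
Cost = 8.7435 / 2.95
Cost = 2.9639


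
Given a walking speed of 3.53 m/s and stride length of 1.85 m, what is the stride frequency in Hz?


f = v / stride_length
f = 3.53 / 1.85
f = 1.9081


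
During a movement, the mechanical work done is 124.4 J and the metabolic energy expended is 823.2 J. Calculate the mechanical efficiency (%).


eta = (W_mech / E_meta) * 100
eta = (124.4 / 823.2) * 100
ratio = 0.1511
eta = 15.1118


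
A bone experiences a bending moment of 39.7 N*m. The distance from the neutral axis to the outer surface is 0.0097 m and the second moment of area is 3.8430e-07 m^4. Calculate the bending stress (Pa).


sigma = M * c / I
sigma = 39.7 * 0.0097 / 3.8430e-07
M * c = 0.3851
sigma = 1.0021e+06


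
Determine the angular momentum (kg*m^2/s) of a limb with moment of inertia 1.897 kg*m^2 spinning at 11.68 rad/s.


L = I * omega
L = 1.897 * 11.68
L = 22.1570


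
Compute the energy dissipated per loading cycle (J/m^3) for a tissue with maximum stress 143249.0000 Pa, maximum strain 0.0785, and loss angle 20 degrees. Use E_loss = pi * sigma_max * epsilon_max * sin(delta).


E_loss = pi * sigma_max * epsilon_max * sin(delta)
delta = 20 deg = 0.3491 rad
sin(delta) = 0.3420
E_loss = pi * 143249.0000 * 0.0785 * 0.3420
E_loss = 12082.6672


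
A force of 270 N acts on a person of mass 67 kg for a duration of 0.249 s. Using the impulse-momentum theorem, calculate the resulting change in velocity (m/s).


J = F * dt = 270 * 0.249 = 67.2300 N*s
delta_v = J / m
delta_v = 67.2300 / 67
delta_v = 1.0034


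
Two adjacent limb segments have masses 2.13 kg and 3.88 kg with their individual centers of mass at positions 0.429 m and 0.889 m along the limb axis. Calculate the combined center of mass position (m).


COM = (m1*x1 + m2*x2) / (m1 + m2)
COM = (2.13*0.429 + 3.88*0.889) / (2.13 + 3.88)
Numerator = 4.3631
Denominator = 6.0100
COM = 0.7260


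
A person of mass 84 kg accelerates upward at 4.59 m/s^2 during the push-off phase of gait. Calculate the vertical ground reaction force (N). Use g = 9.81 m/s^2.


GRF = m * (g + a)
GRF = 84 * (9.81 + 4.59)
GRF = 84 * 14.4000
GRF = 1209.6000


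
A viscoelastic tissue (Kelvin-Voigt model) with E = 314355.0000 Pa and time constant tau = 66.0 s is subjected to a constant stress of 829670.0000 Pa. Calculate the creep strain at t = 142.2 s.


epsilon(t) = (sigma/E) * (1 - exp(-t/tau))
sigma/E = 829670.0000 / 314355.0000 = 2.6393
exp(-t/tau) = exp(-142.2 / 66.0) = 0.1160
epsilon = 2.6393 * (1 - 0.1160)
epsilon = 2.3332


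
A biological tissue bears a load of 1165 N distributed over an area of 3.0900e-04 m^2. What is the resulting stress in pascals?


stress = F / A
stress = 1165 / 3.0900e-04
stress = 3.7702e+06


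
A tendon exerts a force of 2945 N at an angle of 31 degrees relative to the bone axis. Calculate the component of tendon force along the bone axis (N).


F_eff = F_tendon * cos(theta)
theta = 31 deg = 0.5411 rad
cos(theta) = 0.8572
F_eff = 2945 * 0.8572
F_eff = 2524.3577


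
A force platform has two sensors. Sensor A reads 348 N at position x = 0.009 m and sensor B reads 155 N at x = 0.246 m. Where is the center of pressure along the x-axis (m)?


COP_x = (F1*x1 + F2*x2) / (F1 + F2)
COP_x = (348*0.009 + 155*0.246) / (348 + 155)
Numerator = 41.2620
Denominator = 503
COP_x = 0.0820


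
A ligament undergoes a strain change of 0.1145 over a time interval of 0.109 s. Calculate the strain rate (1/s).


strain_rate = delta_strain / delta_t
strain_rate = 0.1145 / 0.109
strain_rate = 1.0505


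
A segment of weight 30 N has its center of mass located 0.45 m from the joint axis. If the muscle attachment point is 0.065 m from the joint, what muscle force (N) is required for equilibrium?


F_muscle = W * d_load / d_muscle
F_muscle = 30 * 0.45 / 0.065
Numerator = 13.5000
F_muscle = 207.6923


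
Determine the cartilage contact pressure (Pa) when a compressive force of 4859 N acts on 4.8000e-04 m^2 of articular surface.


P = F / A
P = 4859 / 4.8000e-04
P = 1.0123e+07


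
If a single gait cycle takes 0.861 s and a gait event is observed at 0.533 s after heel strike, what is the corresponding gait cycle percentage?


pct = (event_time / cycle_time) * 100
pct = (0.533 / 0.861) * 100
ratio = 0.6190
pct = 61.9048


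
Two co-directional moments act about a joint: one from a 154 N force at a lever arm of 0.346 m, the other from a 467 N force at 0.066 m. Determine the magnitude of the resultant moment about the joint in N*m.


M = F1 * d1 + F2 * d2
M = 154 * 0.346 + 467 * 0.066
M = 53.2840 + 30.8220
M = 84.1060


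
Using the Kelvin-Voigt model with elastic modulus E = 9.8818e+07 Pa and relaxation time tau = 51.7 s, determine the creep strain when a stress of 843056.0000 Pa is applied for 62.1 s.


epsilon(t) = (sigma/E) * (1 - exp(-t/tau))
sigma/E = 843056.0000 / 9.8818e+07 = 0.0085
exp(-t/tau) = exp(-62.1 / 51.7) = 0.3008
epsilon = 0.0085 * (1 - 0.3008)
epsilon = 0.0060


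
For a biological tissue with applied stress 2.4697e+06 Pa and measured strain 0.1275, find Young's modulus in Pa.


E = stress / strain
E = 2.4697e+06 / 0.1275
E = 1.9370e+07


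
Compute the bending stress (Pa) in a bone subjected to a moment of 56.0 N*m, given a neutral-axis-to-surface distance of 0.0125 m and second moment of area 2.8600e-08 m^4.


sigma = M * c / I
sigma = 56.0 * 0.0125 / 2.8600e-08
M * c = 0.7000
sigma = 2.4476e+07


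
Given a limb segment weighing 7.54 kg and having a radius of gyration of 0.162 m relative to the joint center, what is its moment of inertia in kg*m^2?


I = m * k^2
I = 7.54 * 0.162^2
k^2 = 0.0262
I = 0.1979


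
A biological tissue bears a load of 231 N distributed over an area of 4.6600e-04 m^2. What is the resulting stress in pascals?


stress = F / A
stress = 231 / 4.6600e-04
stress = 495708.1545


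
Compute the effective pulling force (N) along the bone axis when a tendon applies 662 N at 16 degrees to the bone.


F_eff = F_tendon * cos(theta)
theta = 16 deg = 0.2793 rad
cos(theta) = 0.9613
F_eff = 662 * 0.9613
F_eff = 636.3552


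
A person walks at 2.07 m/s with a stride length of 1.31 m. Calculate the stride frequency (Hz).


f = v / stride_length
f = 2.07 / 1.31
f = 1.5802


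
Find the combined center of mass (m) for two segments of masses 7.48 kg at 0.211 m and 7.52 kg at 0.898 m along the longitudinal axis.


COM = (m1*x1 + m2*x2) / (m1 + m2)
COM = (7.48*0.211 + 7.52*0.898) / (7.48 + 7.52)
Numerator = 8.3312
Denominator = 15.0000
COM = 0.5554


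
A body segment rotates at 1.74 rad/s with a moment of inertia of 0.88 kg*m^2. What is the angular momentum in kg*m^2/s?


L = I * omega
L = 0.88 * 1.74
L = 1.5312


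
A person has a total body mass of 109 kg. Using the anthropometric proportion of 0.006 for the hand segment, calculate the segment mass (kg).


m_segment = body_mass * fraction
m_segment = 109 * 0.006
m_segment = 0.6540


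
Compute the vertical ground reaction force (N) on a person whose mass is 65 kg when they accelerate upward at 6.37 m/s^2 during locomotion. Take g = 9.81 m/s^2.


GRF = m * (g + a)
GRF = 65 * (9.81 + 6.37)
GRF = 65 * 16.1800
GRF = 1051.7000


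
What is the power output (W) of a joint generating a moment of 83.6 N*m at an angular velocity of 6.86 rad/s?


P = M * omega
P = 83.6 * 6.86
P = 573.4960


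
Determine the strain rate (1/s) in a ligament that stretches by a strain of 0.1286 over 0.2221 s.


strain_rate = delta_strain / delta_t
strain_rate = 0.1286 / 0.2221
strain_rate = 0.5790


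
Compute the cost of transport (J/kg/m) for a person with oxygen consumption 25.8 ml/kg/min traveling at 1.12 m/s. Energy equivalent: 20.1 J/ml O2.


Power per kg = VO2 * 20.1 / 60
Power per kg = 25.8 * 20.1 / 60 = 8.6430 W/kg
Cost = power_per_kg / speed
Cost = 8.6430 / 1.12
Cost = 7.7170


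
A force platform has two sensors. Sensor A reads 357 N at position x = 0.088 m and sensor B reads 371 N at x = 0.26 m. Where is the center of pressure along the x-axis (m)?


COP_x = (F1*x1 + F2*x2) / (F1 + F2)
COP_x = (357*0.088 + 371*0.26) / (357 + 371)
Numerator = 127.8760
Denominator = 728
COP_x = 0.1757


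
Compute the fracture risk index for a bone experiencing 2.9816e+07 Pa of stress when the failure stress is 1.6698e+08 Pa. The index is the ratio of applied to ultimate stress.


FRI = applied / ultimate
FRI = 2.9816e+07 / 1.6698e+08
FRI = 0.1786


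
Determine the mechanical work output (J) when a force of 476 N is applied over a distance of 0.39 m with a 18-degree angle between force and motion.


W = F * d * cos(theta)
theta = 18 deg = 0.3142 rad
cos(theta) = 0.9511
W = 476 * 0.39 * 0.9511
W = 176.5541


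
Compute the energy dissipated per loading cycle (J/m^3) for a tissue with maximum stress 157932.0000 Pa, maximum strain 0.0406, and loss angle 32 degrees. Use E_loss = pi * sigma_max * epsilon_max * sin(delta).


E_loss = pi * sigma_max * epsilon_max * sin(delta)
delta = 32 deg = 0.5585 rad
sin(delta) = 0.5299
E_loss = pi * 157932.0000 * 0.0406 * 0.5299
E_loss = 10674.7017


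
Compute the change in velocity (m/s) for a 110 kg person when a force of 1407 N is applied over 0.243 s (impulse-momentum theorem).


J = F * dt = 1407 * 0.243 = 341.9010 N*s
delta_v = J / m
delta_v = 341.9010 / 110
delta_v = 3.1082


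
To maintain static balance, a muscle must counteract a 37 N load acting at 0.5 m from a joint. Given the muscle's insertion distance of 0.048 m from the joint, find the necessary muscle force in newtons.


F_muscle = W * d_load / d_muscle
F_muscle = 37 * 0.5 / 0.048
Numerator = 18.5000
F_muscle = 385.4167


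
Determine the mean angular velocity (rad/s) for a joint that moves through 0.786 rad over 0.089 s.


omega = delta_theta / delta_t
omega = 0.786 / 0.089
omega = 8.8315


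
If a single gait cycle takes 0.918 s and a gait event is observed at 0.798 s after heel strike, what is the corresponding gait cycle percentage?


pct = (event_time / cycle_time) * 100
pct = (0.798 / 0.918) * 100
ratio = 0.8693
pct = 86.9281


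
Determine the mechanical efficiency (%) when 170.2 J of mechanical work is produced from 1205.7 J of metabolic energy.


eta = (W_mech / E_meta) * 100
eta = (170.2 / 1205.7) * 100
ratio = 0.1412
eta = 14.1163


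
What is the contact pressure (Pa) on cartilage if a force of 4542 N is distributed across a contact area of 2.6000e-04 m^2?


P = F / A
P = 4542 / 2.6000e-04
P = 1.7469e+07


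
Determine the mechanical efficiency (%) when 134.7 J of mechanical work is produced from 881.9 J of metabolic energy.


eta = (W_mech / E_meta) * 100
eta = (134.7 / 881.9) * 100
ratio = 0.1527
eta = 15.2738


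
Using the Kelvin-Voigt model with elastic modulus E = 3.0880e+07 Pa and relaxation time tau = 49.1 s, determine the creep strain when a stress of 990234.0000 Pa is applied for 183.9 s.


epsilon(t) = (sigma/E) * (1 - exp(-t/tau))
sigma/E = 990234.0000 / 3.0880e+07 = 0.0321
exp(-t/tau) = exp(-183.9 / 49.1) = 0.0236
epsilon = 0.0321 * (1 - 0.0236)
epsilon = 0.0313


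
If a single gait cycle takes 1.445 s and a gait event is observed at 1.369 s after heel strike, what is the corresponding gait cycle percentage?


pct = (event_time / cycle_time) * 100
pct = (1.369 / 1.445) * 100
ratio = 0.9474
pct = 94.7405


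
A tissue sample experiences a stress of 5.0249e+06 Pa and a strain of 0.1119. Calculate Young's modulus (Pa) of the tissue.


E = stress / strain
E = 5.0249e+06 / 0.1119
E = 4.4905e+07


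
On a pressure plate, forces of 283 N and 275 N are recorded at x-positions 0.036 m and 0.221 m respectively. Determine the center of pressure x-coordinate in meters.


COP_x = (F1*x1 + F2*x2) / (F1 + F2)
COP_x = (283*0.036 + 275*0.221) / (283 + 275)
Numerator = 70.9630
Denominator = 558
COP_x = 0.1272


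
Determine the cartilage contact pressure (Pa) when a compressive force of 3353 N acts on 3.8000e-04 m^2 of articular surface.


P = F / A
P = 3353 / 3.8000e-04
P = 8.8237e+06


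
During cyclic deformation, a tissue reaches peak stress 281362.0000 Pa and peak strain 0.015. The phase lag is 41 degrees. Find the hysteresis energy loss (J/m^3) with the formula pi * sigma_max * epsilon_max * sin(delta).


E_loss = pi * sigma_max * epsilon_max * sin(delta)
delta = 41 deg = 0.7156 rad
sin(delta) = 0.6561
E_loss = pi * 281362.0000 * 0.015 * 0.6561
E_loss = 8698.6026


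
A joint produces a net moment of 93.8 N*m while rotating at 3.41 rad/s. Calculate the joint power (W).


P = M * omega
P = 93.8 * 3.41
P = 319.8580


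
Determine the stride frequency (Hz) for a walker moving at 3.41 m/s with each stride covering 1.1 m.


f = v / stride_length
f = 3.41 / 1.1
f = 3.1000


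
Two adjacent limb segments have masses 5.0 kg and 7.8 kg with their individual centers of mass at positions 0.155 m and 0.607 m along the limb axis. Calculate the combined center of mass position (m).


COM = (m1*x1 + m2*x2) / (m1 + m2)
COM = (5.0*0.155 + 7.8*0.607) / (5.0 + 7.8)
Numerator = 5.5096
Denominator = 12.8000
COM = 0.4304


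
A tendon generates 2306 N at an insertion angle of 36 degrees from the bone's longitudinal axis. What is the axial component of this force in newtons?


F_eff = F_tendon * cos(theta)
theta = 36 deg = 0.6283 rad
cos(theta) = 0.8090
F_eff = 2306 * 0.8090
F_eff = 1865.5932


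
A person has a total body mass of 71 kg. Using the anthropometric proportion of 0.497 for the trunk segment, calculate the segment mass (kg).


m_segment = body_mass * fraction
m_segment = 71 * 0.497
m_segment = 35.2870


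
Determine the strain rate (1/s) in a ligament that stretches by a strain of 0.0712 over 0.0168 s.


strain_rate = delta_strain / delta_t
strain_rate = 0.0712 / 0.0168
strain_rate = 4.2381


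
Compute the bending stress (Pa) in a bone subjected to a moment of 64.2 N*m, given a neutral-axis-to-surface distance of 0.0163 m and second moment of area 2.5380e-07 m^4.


sigma = M * c / I
sigma = 64.2 * 0.0163 / 2.5380e-07
M * c = 1.0465
sigma = 4.1232e+06


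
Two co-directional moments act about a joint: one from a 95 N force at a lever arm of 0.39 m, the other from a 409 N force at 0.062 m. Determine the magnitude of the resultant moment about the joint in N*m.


M = F1 * d1 + F2 * d2
M = 95 * 0.39 + 409 * 0.062
M = 37.0500 + 25.3580
M = 62.4080


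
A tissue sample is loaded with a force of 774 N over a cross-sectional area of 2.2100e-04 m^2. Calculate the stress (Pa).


stress = F / A
stress = 774 / 2.2100e-04
stress = 3.5023e+06


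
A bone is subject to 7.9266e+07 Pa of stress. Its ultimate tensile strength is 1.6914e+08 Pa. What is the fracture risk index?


FRI = applied / ultimate
FRI = 7.9266e+07 / 1.6914e+08
FRI = 0.4686


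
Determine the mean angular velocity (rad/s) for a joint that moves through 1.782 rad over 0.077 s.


omega = delta_theta / delta_t
omega = 1.782 / 0.077
omega = 23.1429


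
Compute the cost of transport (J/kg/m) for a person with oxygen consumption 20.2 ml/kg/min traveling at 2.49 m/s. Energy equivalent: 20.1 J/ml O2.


Power per kg = VO2 * 20.1 / 60
Power per kg = 20.2 * 20.1 / 60 = 6.7670 W/kg
Cost = power_per_kg / speed
Cost = 6.7670 / 2.49
Cost = 2.7177


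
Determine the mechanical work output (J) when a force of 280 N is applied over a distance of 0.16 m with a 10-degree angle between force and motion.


W = F * d * cos(theta)
theta = 10 deg = 0.1745 rad
cos(theta) = 0.9848
W = 280 * 0.16 * 0.9848
W = 44.1194


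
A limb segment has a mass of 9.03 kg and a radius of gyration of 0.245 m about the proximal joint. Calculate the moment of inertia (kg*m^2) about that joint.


I = m * k^2
I = 9.03 * 0.245^2
k^2 = 0.0600
I = 0.5420


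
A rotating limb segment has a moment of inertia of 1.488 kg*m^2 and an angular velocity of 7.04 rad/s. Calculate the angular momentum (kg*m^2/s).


L = I * omega
L = 1.488 * 7.04
L = 10.4755


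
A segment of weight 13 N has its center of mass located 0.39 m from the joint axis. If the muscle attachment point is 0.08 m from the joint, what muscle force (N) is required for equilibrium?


F_muscle = W * d_load / d_muscle
F_muscle = 13 * 0.39 / 0.08
Numerator = 5.0700
F_muscle = 63.3750


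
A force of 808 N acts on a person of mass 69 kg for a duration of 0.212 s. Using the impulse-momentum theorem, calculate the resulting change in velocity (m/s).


J = F * dt = 808 * 0.212 = 171.2960 N*s
delta_v = J / m
delta_v = 171.2960 / 69
delta_v = 2.4826


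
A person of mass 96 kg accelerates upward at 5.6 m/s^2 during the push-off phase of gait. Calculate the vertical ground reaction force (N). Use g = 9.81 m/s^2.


GRF = m * (g + a)
GRF = 96 * (9.81 + 5.6)
GRF = 96 * 15.4100
GRF = 1479.3600


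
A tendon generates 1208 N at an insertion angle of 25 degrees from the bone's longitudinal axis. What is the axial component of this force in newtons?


F_eff = F_tendon * cos(theta)
theta = 25 deg = 0.4363 rad
cos(theta) = 0.9063
F_eff = 1208 * 0.9063
F_eff = 1094.8198


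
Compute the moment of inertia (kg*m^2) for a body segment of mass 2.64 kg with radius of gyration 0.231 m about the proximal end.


I = m * k^2
I = 2.64 * 0.231^2
k^2 = 0.0534
I = 0.1409


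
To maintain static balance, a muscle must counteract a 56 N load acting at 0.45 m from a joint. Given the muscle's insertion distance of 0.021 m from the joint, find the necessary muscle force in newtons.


F_muscle = W * d_load / d_muscle
F_muscle = 56 * 0.45 / 0.021
Numerator = 25.2000
F_muscle = 1200.0000


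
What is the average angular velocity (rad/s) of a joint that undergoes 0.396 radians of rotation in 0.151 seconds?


omega = delta_theta / delta_t
omega = 0.396 / 0.151
omega = 2.6225


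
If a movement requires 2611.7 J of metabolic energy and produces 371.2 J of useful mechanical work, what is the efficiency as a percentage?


eta = (W_mech / E_meta) * 100
eta = (371.2 / 2611.7) * 100
ratio = 0.1421
eta = 14.2130


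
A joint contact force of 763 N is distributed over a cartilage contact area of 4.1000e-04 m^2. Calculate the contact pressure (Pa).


P = F / A
P = 763 / 4.1000e-04
P = 1.8610e+06


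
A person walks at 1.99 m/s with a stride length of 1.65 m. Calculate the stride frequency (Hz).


f = v / stride_length
f = 1.99 / 1.65
f = 1.2061


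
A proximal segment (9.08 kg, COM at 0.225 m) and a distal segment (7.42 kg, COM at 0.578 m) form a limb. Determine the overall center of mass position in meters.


COM = (m1*x1 + m2*x2) / (m1 + m2)
COM = (9.08*0.225 + 7.42*0.578) / (9.08 + 7.42)
Numerator = 6.3318
Denominator = 16.5000
COM = 0.3837


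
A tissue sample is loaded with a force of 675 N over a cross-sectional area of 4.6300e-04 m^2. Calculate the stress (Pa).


stress = F / A
stress = 675 / 4.6300e-04
stress = 1.4579e+06


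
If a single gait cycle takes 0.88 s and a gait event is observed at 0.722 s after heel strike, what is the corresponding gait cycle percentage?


pct = (event_time / cycle_time) * 100
pct = (0.722 / 0.88) * 100
ratio = 0.8205
pct = 82.0455


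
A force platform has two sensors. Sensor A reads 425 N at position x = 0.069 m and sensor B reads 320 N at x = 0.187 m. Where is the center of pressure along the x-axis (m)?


COP_x = (F1*x1 + F2*x2) / (F1 + F2)
COP_x = (425*0.069 + 320*0.187) / (425 + 320)
Numerator = 89.1650
Denominator = 745
COP_x = 0.1197


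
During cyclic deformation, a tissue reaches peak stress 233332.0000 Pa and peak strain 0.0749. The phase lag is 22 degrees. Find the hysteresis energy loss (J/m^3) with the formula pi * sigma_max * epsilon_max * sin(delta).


E_loss = pi * sigma_max * epsilon_max * sin(delta)
delta = 22 deg = 0.3840 rad
sin(delta) = 0.3746
E_loss = pi * 233332.0000 * 0.0749 * 0.3746
E_loss = 20567.4955


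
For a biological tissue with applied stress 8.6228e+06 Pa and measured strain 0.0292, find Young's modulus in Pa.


E = stress / strain
E = 8.6228e+06 / 0.0292
E = 2.9530e+08


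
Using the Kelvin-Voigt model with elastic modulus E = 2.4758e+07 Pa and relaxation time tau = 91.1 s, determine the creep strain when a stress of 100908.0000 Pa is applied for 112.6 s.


epsilon(t) = (sigma/E) * (1 - exp(-t/tau))
sigma/E = 100908.0000 / 2.4758e+07 = 0.0041
exp(-t/tau) = exp(-112.6 / 91.1) = 0.2905
epsilon = 0.0041 * (1 - 0.2905)
epsilon = 0.0029


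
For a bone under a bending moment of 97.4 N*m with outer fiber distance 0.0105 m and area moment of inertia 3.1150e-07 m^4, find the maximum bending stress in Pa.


sigma = M * c / I
sigma = 97.4 * 0.0105 / 3.1150e-07
M * c = 1.0227
sigma = 3.2831e+06


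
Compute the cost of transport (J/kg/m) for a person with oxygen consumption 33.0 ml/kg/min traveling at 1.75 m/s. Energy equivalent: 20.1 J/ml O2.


Power per kg = VO2 * 20.1 / 60
Power per kg = 33.0 * 20.1 / 60 = 11.0550 W/kg
Cost = power_per_kg / speed
Cost = 11.0550 / 1.75
Cost = 6.3171


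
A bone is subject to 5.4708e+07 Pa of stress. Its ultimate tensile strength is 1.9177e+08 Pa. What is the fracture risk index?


FRI = applied / ultimate
FRI = 5.4708e+07 / 1.9177e+08
FRI = 0.2853
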